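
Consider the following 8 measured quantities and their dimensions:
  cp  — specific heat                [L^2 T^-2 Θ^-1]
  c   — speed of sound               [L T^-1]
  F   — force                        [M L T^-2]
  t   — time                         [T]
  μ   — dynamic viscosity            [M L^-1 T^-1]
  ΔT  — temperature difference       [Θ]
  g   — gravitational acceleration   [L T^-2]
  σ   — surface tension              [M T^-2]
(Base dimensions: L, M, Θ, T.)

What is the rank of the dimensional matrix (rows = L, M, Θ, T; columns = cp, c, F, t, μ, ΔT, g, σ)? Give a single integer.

Exponent matrix [L,M,Θ,T] × [cp,c,F,t,μ,ΔT,g,σ]:
  L: [ 2  1  1  0 -1  0  1  0]
  M: [ 0  0  1  0  1  0  0  1]
  Θ: [-1  0  0  0  0  1  0  0]
  T: [-2 -1 -2  1 -1  0 -2 -2]
RREF → pivots at {cp,c,F,t} ⇒ r = 4

4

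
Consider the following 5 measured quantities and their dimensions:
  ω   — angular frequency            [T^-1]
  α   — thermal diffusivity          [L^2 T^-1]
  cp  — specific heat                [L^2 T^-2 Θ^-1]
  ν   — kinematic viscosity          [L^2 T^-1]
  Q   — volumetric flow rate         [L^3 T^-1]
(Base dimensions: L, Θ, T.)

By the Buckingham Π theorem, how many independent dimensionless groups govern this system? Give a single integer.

Exponent matrix [L,Θ,T] × [ω,α,cp,ν,Q]:
  L: [ 0  2  2  2  3]
  Θ: [ 0  0 -1  0  0]
  T: [-1 -1 -2 -1 -1]
Row reduction gives pivot columns ω,α,cp; rank = 3
5 vars − rank 3 = 2 Π groups

2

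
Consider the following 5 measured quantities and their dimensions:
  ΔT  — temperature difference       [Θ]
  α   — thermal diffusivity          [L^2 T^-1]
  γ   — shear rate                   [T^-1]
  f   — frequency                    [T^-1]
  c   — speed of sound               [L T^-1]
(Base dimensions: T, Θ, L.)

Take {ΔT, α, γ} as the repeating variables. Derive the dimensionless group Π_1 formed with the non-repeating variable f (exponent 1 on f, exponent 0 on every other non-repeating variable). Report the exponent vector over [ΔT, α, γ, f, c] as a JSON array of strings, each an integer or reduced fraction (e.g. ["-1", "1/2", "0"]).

["0", "0", "-1", "1", "0"]

Exponent matrix [T,Θ,L] × [ΔT,α,γ,f,c]:
  T: [ 0 -1 -1 -1 -1]
  Θ: [ 1  0  0  0  0]
  L: [ 0  2  0  0  1]
Row reduction gives pivot columns ΔT,α,γ; rank = 3
Repeat: ΔT,α,γ; free: f,c
RREF:
  r0: [   1    0    0    0    0]
  r1: [   0    1    0    0  1/2]
  r2: [   0    0    1    1  1/2]
Fix exponent of f at 1, c at 0; solve each RREF row for its pivot's exponent:
  r0: exp(ΔT) + (0)·1 = 0 ⇒ exp(ΔT) = 0
  r1: exp(α) + (0)·1 = 0 ⇒ exp(α) = 0
  r2: exp(γ) + (1)·1 = 0 ⇒ exp(γ) = -1
Π_1 = γ^-1 · f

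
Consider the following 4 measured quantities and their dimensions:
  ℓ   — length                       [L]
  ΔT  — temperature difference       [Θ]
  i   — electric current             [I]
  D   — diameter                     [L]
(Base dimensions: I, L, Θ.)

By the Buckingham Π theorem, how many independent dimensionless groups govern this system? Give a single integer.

Dimensional matrix (I×L×Θ by ℓ×ΔT×i×D):
  I: [ 0  0  1  0]
  L: [ 1  0  0  1]
  Θ: [ 0  1  0  0]
Row reduction gives pivot columns ℓ,ΔT,i; rank = 3
Π count = n − r = 4 − 3 = 1

1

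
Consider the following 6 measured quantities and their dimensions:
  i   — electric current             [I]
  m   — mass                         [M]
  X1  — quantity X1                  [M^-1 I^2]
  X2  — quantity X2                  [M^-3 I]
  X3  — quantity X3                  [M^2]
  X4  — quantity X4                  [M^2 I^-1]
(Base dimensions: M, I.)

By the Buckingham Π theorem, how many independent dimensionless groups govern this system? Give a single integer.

4

Write exponents as rows M,I / cols i,m,X1,X2,X3,X4:
  M: [ 0  1 -1 -3  2  2]
  I: [ 1  0  2  1  0 -1]
Row reduction gives pivot columns i,m; rank = 2
n=6, r=2 ⇒ 4 dimensionless groups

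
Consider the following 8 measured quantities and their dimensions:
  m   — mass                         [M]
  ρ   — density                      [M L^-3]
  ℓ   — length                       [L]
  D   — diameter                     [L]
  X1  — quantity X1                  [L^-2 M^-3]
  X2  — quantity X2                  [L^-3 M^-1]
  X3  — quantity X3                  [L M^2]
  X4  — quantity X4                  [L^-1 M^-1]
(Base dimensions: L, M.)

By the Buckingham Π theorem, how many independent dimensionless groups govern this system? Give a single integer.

Exponent matrix [L,M] × [m,ρ,ℓ,D,X1,X2,X3,X4]:
  L: [ 0 -3  1  1 -2 -3  1 -1]
  M: [ 1  1  0  0 -3 -1  2 -1]
Echelon form has 2 nonzero rows (pivots: m,ρ)
8 vars − rank 2 = 6 Π groups

6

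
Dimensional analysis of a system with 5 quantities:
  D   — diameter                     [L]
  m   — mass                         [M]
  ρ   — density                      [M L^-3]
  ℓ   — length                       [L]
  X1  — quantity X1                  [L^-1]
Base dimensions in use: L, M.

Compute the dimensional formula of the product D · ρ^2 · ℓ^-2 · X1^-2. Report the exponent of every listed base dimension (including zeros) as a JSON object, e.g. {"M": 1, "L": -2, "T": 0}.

{"L": -5, "M": 2}

Exponent matrix [L,M] × [D,m,ρ,ℓ,X1]:
  L: [ 1  0 -3  1 -1]
  M: [ 0  1  1  0  0]
  [L]: (1)·1+(2)·-3+(-2)·1+(-2)·-1 = -5
  [M]: (1)·0+(2)·1+(-2)·0+(-2)·0 = 2
⇒ L^-5 M^2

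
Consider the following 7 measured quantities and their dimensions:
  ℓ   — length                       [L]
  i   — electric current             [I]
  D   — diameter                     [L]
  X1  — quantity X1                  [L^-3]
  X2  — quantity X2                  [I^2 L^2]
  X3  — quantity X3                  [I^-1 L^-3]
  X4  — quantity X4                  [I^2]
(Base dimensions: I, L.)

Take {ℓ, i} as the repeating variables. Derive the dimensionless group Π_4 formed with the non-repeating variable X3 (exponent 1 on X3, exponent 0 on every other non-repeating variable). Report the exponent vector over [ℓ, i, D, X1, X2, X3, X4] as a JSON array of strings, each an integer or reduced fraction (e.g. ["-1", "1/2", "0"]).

["3", "1", "0", "0", "0", "1", "0"]

Dimensional matrix (I×L by ℓ×i×D×X1×X2×X3×X4):
  I: [ 0  1  0  0  2 -1  2]
  L: [ 1  0  1 -3  2 -3  0]
Row reduction gives pivot columns ℓ,i; rank = 2
Repeat: ℓ,i; free: D,X1,X2,X3,X4
RREF:
  r0: [   1    0    1   -3    2   -3    0]
  r1: [   0    1    0    0    2   -1    2]
Fix exponent of X3 at 1, D at 0, X1 at 0, X2 at 0, X4 at 0; solve each RREF row for its pivot's exponent:
  r0: exp(ℓ) + (-3)·1 = 0 ⇒ exp(ℓ) = 3
  r1: exp(i) + (-1)·1 = 0 ⇒ exp(i) = 1
Π_4 = ℓ^3 · i · X3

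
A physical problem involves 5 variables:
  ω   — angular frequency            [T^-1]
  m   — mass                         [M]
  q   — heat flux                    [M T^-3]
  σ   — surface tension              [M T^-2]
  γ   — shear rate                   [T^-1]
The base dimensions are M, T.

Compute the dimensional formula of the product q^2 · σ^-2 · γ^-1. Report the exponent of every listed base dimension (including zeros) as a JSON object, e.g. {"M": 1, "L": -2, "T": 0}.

Dimensional matrix (M×T by ω×m×q×σ×γ):
  M: [ 0  1  1  1  0]
  T: [-1  0 -3 -2 -1]
  [M]: (2)·1+(-2)·1+(-1)·0 = 0
  [T]: (2)·-3+(-2)·-2+(-1)·-1 = -1
⇒ T^-1

{"M": 0, "T": -1}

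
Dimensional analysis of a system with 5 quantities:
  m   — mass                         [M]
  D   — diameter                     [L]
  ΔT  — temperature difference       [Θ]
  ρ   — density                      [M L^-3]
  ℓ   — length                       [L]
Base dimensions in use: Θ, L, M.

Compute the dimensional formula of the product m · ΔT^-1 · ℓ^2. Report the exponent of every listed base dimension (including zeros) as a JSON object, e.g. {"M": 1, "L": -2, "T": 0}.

{"Θ": -1, "L": 2, "M": 1}

Write exponents as rows Θ,L,M / cols m,D,ΔT,ρ,ℓ:
  Θ: [ 0  0  1  0  0]
  L: [ 0  1  0 -3  1]
  M: [ 1  0  0  1  0]
  [Θ]: (1)·0+(-1)·1+(2)·0 = -1
  [L]: (1)·0+(-1)·0+(2)·1 = 2
  [M]: (1)·1+(-1)·0+(2)·0 = 1
⇒ Θ^-1 L^2 M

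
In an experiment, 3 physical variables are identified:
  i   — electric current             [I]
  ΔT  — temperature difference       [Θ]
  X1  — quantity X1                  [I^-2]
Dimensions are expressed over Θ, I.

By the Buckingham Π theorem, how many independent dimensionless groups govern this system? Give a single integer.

Exponent matrix [Θ,I] × [i,ΔT,X1]:
  Θ: [ 0  1  0]
  I: [ 1  0 -2]
Echelon form has 2 nonzero rows (pivots: i,ΔT)
Π count = n − r = 3 − 2 = 1

1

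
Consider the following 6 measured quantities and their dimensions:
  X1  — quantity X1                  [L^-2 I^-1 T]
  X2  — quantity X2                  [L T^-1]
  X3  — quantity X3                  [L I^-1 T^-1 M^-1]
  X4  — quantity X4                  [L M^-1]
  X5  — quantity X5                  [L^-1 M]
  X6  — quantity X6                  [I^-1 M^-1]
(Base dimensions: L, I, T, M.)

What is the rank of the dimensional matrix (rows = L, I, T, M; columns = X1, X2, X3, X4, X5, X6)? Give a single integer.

Dimensional matrix (L×I×T×M by X1×X2×X3×X4×X5×X6):
  L: [-2  1  1  1 -1  0]
  I: [-1  0 -1  0  0 -1]
  T: [ 1 -1 -1  0  0  0]
  M: [ 0  0 -1 -1  1 -1]
Echelon form has 3 nonzero rows (pivots: X1,X2,X3)

3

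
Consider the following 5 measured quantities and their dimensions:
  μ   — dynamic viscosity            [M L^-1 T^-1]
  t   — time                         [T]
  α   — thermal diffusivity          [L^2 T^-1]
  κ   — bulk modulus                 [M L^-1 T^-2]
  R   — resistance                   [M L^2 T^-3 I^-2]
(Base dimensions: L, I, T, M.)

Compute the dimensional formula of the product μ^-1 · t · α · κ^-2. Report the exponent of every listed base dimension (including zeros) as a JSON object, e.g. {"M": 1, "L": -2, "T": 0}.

Dimensional matrix (L×I×T×M by μ×t×α×κ×R):
  L: [-1  0  2 -1  2]
  I: [ 0  0  0  0 -2]
  T: [-1  1 -1 -2 -3]
  M: [ 1  0  0  1  1]
  [L]: (-1)·-1+(1)·0+(1)·2+(-2)·-1 = 5
  [I]: (-1)·0+(1)·0+(1)·0+(-2)·0 = 0
  [T]: (-1)·-1+(1)·1+(1)·-1+(-2)·-2 = 5
  [M]: (-1)·1+(1)·0+(1)·0+(-2)·1 = -3
⇒ L^5 T^5 M^-3

{"L": 5, "I": 0, "T": 5, "M": -3}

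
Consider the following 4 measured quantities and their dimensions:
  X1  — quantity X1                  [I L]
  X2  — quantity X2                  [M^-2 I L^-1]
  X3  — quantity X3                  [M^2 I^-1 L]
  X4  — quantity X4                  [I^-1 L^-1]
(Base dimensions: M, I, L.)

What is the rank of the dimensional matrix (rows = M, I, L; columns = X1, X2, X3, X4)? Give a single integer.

Dimensional matrix (M×I×L by X1×X2×X3×X4):
  M: [ 0 -2  2  0]
  I: [ 1  1 -1 -1]
  L: [ 1 -1  1 -1]
Row reduction gives pivot columns X1,X2; rank = 2

2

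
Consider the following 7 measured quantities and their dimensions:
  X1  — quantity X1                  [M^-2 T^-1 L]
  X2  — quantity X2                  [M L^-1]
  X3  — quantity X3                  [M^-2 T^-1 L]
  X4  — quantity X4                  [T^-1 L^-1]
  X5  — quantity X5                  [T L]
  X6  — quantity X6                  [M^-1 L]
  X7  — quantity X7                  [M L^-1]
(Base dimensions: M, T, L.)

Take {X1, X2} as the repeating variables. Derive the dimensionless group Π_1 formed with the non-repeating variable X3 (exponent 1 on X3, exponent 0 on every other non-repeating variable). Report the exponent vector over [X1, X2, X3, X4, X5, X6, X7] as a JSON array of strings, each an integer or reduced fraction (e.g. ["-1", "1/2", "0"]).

["-1", "0", "1", "0", "0", "0", "0"]

Exponent matrix [M,T,L] × [X1,X2,X3,X4,X5,X6,X7]:
  M: [-2  1 -2  0  0 -1  1]
  T: [-1  0 -1 -1  1  0  0]
  L: [ 1 -1  1 -1  1  1 -1]
Row reduction gives pivot columns X1,X2; rank = 2
Repeat: X1,X2; free: X3,X4,X5,X6,X7
RREF:
  r0: [   1    0    1    1   -1    0    0]
  r1: [   0    1    0    2   -2   -1    1]
  r2: [   0    0    0    0    0    0    0]
Fix exponent of X3 at 1, X4 at 0, X5 at 0, X6 at 0, X7 at 0; solve each RREF row for its pivot's exponent:
  r0: exp(X1) + (1)·1 = 0 ⇒ exp(X1) = -1
  r1: exp(X2) + (0)·1 = 0 ⇒ exp(X2) = 0
Π_1 = X1^-1 · X3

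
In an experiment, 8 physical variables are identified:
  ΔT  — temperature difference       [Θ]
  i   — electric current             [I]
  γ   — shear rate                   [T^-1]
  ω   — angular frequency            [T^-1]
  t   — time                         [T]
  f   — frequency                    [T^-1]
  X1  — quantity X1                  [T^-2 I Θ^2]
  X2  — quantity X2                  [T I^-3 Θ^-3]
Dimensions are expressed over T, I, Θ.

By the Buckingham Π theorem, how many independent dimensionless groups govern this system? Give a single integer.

5

Write exponents as rows T,I,Θ / cols ΔT,i,γ,ω,t,f,X1,X2:
  T: [ 0  0 -1 -1  1 -1 -2  1]
  I: [ 0  1  0  0  0  0  1 -3]
  Θ: [ 1  0  0  0  0  0  2 -3]
Echelon form has 3 nonzero rows (pivots: ΔT,i,γ)
Π count = n − r = 8 − 3 = 5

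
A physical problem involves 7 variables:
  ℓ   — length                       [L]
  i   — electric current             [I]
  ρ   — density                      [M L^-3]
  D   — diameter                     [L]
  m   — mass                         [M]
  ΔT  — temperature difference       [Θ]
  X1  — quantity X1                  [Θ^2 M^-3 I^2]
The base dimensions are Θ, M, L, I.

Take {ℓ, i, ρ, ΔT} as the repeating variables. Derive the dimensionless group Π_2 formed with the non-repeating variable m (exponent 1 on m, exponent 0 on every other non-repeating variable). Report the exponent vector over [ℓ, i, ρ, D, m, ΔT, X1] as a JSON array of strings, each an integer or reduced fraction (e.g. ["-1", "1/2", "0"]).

["-3", "0", "-1", "0", "1", "0", "0"]

Dimensional matrix (Θ×M×L×I by ℓ×i×ρ×D×m×ΔT×X1):
  Θ: [ 0  0  0  0  0  1  2]
  M: [ 0  0  1  0  1  0 -3]
  L: [ 1  0 -3  1  0  0  0]
  I: [ 0  1  0  0  0  0  2]
Row reduction gives pivot columns ℓ,i,ρ,ΔT; rank = 4
Repeat: ℓ,i,ρ,ΔT; free: D,m,X1
RREF:
  r0: [   1    0    0    1    3    0   -9]
  r1: [   0    1    0    0    0    0    2]
  r2: [   0    0    1    0    1    0   -3]
  r3: [   0    0    0    0    0    1    2]
Fix exponent of m at 1, D at 0, X1 at 0; solve each RREF row for its pivot's exponent:
  r0: exp(ℓ) + (3)·1 = 0 ⇒ exp(ℓ) = -3
  r1: exp(i) + (0)·1 = 0 ⇒ exp(i) = 0
  r2: exp(ρ) + (1)·1 = 0 ⇒ exp(ρ) = -1
  r3: exp(ΔT) + (0)·1 = 0 ⇒ exp(ΔT) = 0
Π_2 = ℓ^-3 · ρ^-1 · m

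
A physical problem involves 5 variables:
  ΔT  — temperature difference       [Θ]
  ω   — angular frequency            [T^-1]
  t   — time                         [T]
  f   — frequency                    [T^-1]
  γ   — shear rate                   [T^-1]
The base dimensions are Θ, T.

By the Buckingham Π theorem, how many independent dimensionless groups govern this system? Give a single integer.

Write exponents as rows Θ,T / cols ΔT,ω,t,f,γ:
  Θ: [ 1  0  0  0  0]
  T: [ 0 -1  1 -1 -1]
RREF → pivots at {ΔT,ω} ⇒ r = 2
n=5, r=2 ⇒ 3 dimensionless groups

3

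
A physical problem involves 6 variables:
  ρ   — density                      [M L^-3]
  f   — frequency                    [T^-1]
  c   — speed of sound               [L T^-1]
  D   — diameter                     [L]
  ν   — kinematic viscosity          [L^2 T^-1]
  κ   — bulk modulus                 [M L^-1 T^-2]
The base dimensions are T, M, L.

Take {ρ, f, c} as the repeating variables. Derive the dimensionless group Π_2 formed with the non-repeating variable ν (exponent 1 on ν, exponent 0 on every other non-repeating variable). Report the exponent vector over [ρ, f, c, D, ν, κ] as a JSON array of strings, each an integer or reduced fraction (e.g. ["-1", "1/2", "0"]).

["0", "1", "-2", "0", "1", "0"]

Write exponents as rows T,M,L / cols ρ,f,c,D,ν,κ:
  T: [ 0 -1 -1  0 -1 -2]
  M: [ 1  0  0  0  0  1]
  L: [-3  0  1  1  2 -1]
RREF → pivots at {ρ,f,c} ⇒ r = 3
Pivot set = {ρ,f,c}, free = {D,ν,κ}
RREF:
  r0: [   1    0    0    0    0    1]
  r1: [   0    1    0   -1   -1    0]
  r2: [   0    0    1    1    2    2]
Fix exponent of ν at 1, D at 0, κ at 0; solve each RREF row for its pivot's exponent:
  r0: exp(ρ) + (0)·1 = 0 ⇒ exp(ρ) = 0
  r1: exp(f) + (-1)·1 = 0 ⇒ exp(f) = 1
  r2: exp(c) + (2)·1 = 0 ⇒ exp(c) = -2
Π_2 = f · c^-2 · ν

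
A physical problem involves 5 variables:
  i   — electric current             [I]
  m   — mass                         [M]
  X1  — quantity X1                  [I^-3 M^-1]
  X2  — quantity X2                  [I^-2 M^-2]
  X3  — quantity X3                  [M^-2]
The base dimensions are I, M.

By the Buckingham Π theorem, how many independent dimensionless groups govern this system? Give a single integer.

Dimensional matrix (I×M by i×m×X1×X2×X3):
  I: [ 1  0 -3 -2  0]
  M: [ 0  1 -1 -2 -2]
RREF → pivots at {i,m} ⇒ r = 2
5 vars − rank 2 = 3 Π groups

3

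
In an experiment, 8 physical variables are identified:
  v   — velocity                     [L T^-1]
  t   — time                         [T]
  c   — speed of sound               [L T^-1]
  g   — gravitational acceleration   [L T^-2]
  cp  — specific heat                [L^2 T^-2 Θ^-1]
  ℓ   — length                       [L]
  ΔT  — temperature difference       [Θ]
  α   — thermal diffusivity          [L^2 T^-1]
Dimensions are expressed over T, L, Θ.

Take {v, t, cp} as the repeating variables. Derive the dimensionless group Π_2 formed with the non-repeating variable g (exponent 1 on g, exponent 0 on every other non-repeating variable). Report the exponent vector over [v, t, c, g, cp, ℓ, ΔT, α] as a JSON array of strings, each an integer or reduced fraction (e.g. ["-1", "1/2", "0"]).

["-1", "1", "0", "1", "0", "0", "0", "0"]

Write exponents as rows T,L,Θ / cols v,t,c,g,cp,ℓ,ΔT,α:
  T: [-1  1 -1 -2 -2  0  0 -1]
  L: [ 1  0  1  1  2  1  0  2]
  Θ: [ 0  0  0  0 -1  0  1  0]
Echelon form has 3 nonzero rows (pivots: v,t,cp)
Repeat: v,t,cp; free: c,g,ℓ,ΔT,α
RREF:
  r0: [   1    0    1    1    0    1    2    2]
  r1: [   0    1    0   -1    0    1    0    1]
  r2: [   0    0    0    0    1    0   -1    0]
Fix exponent of g at 1, c at 0, ℓ at 0, ΔT at 0, α at 0; solve each RREF row for its pivot's exponent:
  r0: exp(v) + (1)·1 = 0 ⇒ exp(v) = -1
  r1: exp(t) + (-1)·1 = 0 ⇒ exp(t) = 1
  r2: exp(cp) + (0)·1 = 0 ⇒ exp(cp) = 0
Π_2 = v^-1 · t · g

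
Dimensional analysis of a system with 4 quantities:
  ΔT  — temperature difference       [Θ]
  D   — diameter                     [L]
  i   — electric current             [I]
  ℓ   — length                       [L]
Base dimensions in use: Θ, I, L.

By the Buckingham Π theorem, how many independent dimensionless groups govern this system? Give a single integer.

Dimensional matrix (Θ×I×L by ΔT×D×i×ℓ):
  Θ: [ 1  0  0  0]
  I: [ 0  0  1  0]
  L: [ 0  1  0  1]
RREF → pivots at {ΔT,D,i} ⇒ r = 3
4 vars − rank 3 = 1 Π group

1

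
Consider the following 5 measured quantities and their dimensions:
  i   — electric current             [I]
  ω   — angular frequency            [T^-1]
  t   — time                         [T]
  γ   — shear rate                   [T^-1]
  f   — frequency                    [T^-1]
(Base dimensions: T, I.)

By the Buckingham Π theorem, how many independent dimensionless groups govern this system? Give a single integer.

3

Exponent matrix [T,I] × [i,ω,t,γ,f]:
  T: [ 0 -1  1 -1 -1]
  I: [ 1  0  0  0  0]
Echelon form has 2 nonzero rows (pivots: i,ω)
Π count = n − r = 5 − 2 = 3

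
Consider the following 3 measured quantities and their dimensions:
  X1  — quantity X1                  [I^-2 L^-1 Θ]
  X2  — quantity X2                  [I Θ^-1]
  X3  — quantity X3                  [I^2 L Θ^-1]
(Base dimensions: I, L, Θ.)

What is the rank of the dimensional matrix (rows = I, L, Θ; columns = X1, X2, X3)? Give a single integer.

Write exponents as rows I,L,Θ / cols X1,X2,X3:
  I: [-2  1  2]
  L: [-1  0  1]
  Θ: [ 1 -1 -1]
RREF → pivots at {X1,X2} ⇒ r = 2

2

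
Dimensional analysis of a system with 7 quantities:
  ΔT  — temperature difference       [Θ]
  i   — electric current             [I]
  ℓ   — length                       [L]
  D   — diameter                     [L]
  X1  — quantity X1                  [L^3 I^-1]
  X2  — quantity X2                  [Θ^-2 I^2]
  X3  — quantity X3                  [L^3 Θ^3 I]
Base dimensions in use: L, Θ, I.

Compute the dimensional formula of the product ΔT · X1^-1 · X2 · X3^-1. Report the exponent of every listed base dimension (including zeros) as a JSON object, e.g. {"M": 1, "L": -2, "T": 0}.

{"L": -6, "Θ": -4, "I": 2}

Write exponents as rows L,Θ,I / cols ΔT,i,ℓ,D,X1,X2,X3:
  L: [ 0  0  1  1  3  0  3]
  Θ: [ 1  0  0  0  0 -2  3]
  I: [ 0  1  0  0 -1  2  1]
  [L]: (1)·0+(-1)·3+(1)·0+(-1)·3 = -6
  [Θ]: (1)·1+(-1)·0+(1)·-2+(-1)·3 = -4
  [I]: (1)·0+(-1)·-1+(1)·2+(-1)·1 = 2
⇒ L^-6 Θ^-4 I^2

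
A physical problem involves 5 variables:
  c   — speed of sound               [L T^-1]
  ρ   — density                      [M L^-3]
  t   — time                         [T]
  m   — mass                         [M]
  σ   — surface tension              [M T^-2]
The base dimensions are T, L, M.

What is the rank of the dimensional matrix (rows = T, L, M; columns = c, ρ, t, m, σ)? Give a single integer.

3

Write exponents as rows T,L,M / cols c,ρ,t,m,σ:
  T: [-1  0  1  0 -2]
  L: [ 1 -3  0  0  0]
  M: [ 0  1  0  1  1]
RREF → pivots at {c,ρ,t} ⇒ r = 3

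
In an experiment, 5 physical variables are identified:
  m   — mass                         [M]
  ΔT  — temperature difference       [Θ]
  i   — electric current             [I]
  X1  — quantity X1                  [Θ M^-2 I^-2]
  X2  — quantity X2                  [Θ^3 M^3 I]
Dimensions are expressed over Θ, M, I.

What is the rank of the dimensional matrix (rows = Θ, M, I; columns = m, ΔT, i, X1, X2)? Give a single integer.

Write exponents as rows Θ,M,I / cols m,ΔT,i,X1,X2:
  Θ: [ 0  1  0  1  3]
  M: [ 1  0  0 -2  3]
  I: [ 0  0  1 -2  1]
Row reduction gives pivot columns m,ΔT,i; rank = 3

3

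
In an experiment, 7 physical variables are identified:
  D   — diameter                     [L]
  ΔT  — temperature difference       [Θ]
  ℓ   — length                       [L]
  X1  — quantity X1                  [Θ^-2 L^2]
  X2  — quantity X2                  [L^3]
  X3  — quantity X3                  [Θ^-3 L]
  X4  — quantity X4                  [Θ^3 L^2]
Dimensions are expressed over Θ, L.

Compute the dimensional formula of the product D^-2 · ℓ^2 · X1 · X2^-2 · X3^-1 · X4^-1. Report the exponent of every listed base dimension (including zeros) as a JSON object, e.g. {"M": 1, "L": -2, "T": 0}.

Write exponents as rows Θ,L / cols D,ΔT,ℓ,X1,X2,X3,X4:
  Θ: [ 0  1  0 -2  0 -3  3]
  L: [ 1  0  1  2  3  1  2]
  [Θ]: (-2)·0+(2)·0+(1)·-2+(-2)·0+(-1)·-3+(-1)·3 = -2
  [L]: (-2)·1+(2)·1+(1)·2+(-2)·3+(-1)·1+(-1)·2 = -7
⇒ Θ^-2 L^-7

{"Θ": -2, "L": -7}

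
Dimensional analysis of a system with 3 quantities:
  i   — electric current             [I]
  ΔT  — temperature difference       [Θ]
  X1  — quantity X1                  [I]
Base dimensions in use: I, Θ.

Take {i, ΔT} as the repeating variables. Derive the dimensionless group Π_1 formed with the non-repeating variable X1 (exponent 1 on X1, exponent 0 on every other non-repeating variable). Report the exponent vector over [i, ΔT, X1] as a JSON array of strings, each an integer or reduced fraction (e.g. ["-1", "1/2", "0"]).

Write exponents as rows I,Θ / cols i,ΔT,X1:
  I: [ 1  0  1]
  Θ: [ 0  1  0]
RREF → pivots at {i,ΔT} ⇒ r = 2
Repeat: i,ΔT; free: X1
RREF:
  r0: [   1    0    1]
  r1: [   0    1    0]
Fix exponent of X1 at 1; solve each RREF row for its pivot's exponent:
  r0: exp(i) + (1)·1 = 0 ⇒ exp(i) = -1
  r1: exp(ΔT) + (0)·1 = 0 ⇒ exp(ΔT) = 0
Π_1 = i^-1 · X1

["-1", "0", "1"]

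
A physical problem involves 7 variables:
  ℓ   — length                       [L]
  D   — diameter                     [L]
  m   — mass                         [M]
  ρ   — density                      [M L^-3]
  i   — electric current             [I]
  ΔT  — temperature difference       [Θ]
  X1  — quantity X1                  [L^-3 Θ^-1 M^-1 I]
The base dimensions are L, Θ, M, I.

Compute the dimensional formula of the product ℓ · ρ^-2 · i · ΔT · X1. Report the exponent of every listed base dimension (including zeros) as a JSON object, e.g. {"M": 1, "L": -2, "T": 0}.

Dimensional matrix (L×Θ×M×I by ℓ×D×m×ρ×i×ΔT×X1):
  L: [ 1  1  0 -3  0  0 -3]
  Θ: [ 0  0  0  0  0  1 -1]
  M: [ 0  0  1  1  0  0 -1]
  I: [ 0  0  0  0  1  0  1]
  [L]: (1)·1+(-2)·-3+(1)·0+(1)·0+(1)·-3 = 4
  [Θ]: (1)·0+(-2)·0+(1)·0+(1)·1+(1)·-1 = 0
  [M]: (1)·0+(-2)·1+(1)·0+(1)·0+(1)·-1 = -3
  [I]: (1)·0+(-2)·0+(1)·1+(1)·0+(1)·1 = 2
⇒ L^4 M^-3 I^2

{"L": 4, "Θ": 0, "M": -3, "I": 2}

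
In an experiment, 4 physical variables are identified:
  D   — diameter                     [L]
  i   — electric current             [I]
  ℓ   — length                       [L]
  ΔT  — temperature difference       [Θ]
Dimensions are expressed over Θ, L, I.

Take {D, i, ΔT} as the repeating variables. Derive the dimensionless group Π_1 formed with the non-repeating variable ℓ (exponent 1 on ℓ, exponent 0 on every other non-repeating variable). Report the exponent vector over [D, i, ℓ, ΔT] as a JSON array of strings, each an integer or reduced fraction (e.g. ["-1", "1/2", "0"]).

Exponent matrix [Θ,L,I] × [D,i,ℓ,ΔT]:
  Θ: [ 0  0  0  1]
  L: [ 1  0  1  0]
  I: [ 0  1  0  0]
RREF → pivots at {D,i,ΔT} ⇒ r = 3
Repeat: D,i,ΔT; free: ℓ
RREF:
  r0: [   1    0    1    0]
  r1: [   0    1    0    0]
  r2: [   0    0    0    1]
Fix exponent of ℓ at 1; solve each RREF row for its pivot's exponent:
  r0: exp(D) + (1)·1 = 0 ⇒ exp(D) = -1
  r1: exp(i) + (0)·1 = 0 ⇒ exp(i) = 0
  r2: exp(ΔT) + (0)·1 = 0 ⇒ exp(ΔT) = 0
Π_1 = D^-1 · ℓ

["-1", "0", "1", "0"]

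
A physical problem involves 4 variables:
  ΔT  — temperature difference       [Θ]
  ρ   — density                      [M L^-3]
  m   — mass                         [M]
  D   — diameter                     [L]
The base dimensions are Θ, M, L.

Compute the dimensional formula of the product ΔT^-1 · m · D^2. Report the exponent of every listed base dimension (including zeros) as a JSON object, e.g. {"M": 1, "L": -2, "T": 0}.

{"Θ": -1, "M": 1, "L": 2}

Dimensional matrix (Θ×M×L by ΔT×ρ×m×D):
  Θ: [ 1  0  0  0]
  M: [ 0  1  1  0]
  L: [ 0 -3  0  1]
  [Θ]: (-1)·1+(1)·0+(2)·0 = -1
  [M]: (-1)·0+(1)·1+(2)·0 = 1
  [L]: (-1)·0+(1)·0+(2)·1 = 2
⇒ Θ^-1 M L^2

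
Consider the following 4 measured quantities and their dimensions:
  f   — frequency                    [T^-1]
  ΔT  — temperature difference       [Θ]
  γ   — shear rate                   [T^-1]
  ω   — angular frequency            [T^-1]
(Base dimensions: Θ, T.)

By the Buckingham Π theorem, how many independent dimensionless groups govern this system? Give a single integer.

2

Dimensional matrix (Θ×T by f×ΔT×γ×ω):
  Θ: [ 0  1  0  0]
  T: [-1  0 -1 -1]
RREF → pivots at {f,ΔT} ⇒ r = 2
4 vars − rank 2 = 2 Π groups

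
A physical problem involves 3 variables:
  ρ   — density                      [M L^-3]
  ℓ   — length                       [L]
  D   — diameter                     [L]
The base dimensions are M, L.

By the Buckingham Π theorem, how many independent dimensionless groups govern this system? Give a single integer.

1

Dimensional matrix (M×L by ρ×ℓ×D):
  M: [ 1  0  0]
  L: [-3  1  1]
Row reduction gives pivot columns ρ,ℓ; rank = 2
3 vars − rank 2 = 1 Π group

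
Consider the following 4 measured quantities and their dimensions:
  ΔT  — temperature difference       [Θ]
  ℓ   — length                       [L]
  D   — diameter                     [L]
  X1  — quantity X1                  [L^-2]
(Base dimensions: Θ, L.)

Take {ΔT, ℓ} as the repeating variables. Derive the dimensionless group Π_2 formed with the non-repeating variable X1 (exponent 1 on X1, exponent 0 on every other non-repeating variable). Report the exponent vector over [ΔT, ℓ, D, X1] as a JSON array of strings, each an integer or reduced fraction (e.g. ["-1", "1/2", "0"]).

["0", "2", "0", "1"]

Dimensional matrix (Θ×L by ΔT×ℓ×D×X1):
  Θ: [ 1  0  0  0]
  L: [ 0  1  1 -2]
Echelon form has 2 nonzero rows (pivots: ΔT,ℓ)
Pivot set = {ΔT,ℓ}, free = {D,X1}
RREF:
  r0: [   1    0    0    0]
  r1: [   0    1    1   -2]
Fix exponent of X1 at 1, D at 0; solve each RREF row for its pivot's exponent:
  r0: exp(ΔT) + (0)·1 = 0 ⇒ exp(ΔT) = 0
  r1: exp(ℓ) + (-2)·1 = 0 ⇒ exp(ℓ) = 2
Π_2 = ℓ^2 · X1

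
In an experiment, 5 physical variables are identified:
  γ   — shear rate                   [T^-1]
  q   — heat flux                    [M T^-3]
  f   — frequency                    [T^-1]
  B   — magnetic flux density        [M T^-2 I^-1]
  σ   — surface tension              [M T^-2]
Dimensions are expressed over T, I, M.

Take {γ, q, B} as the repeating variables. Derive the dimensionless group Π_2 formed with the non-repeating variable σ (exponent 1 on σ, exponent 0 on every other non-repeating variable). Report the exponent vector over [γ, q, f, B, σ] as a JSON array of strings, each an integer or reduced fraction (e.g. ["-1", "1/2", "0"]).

Exponent matrix [T,I,M] × [γ,q,f,B,σ]:
  T: [-1 -3 -1 -2 -2]
  I: [ 0  0  0 -1  0]
  M: [ 0  1  0  1  1]
Echelon form has 3 nonzero rows (pivots: γ,q,B)
Repeat: γ,q,B; free: f,σ
RREF:
  r0: [   1    0    1    0   -1]
  r1: [   0    1    0    0    1]
  r2: [   0    0    0    1    0]
Fix exponent of σ at 1, f at 0; solve each RREF row for its pivot's exponent:
  r0: exp(γ) + (-1)·1 = 0 ⇒ exp(γ) = 1
  r1: exp(q) + (1)·1 = 0 ⇒ exp(q) = -1
  r2: exp(B) + (0)·1 = 0 ⇒ exp(B) = 0
Π_2 = γ · q^-1 · σ

["1", "-1", "0", "0", "1"]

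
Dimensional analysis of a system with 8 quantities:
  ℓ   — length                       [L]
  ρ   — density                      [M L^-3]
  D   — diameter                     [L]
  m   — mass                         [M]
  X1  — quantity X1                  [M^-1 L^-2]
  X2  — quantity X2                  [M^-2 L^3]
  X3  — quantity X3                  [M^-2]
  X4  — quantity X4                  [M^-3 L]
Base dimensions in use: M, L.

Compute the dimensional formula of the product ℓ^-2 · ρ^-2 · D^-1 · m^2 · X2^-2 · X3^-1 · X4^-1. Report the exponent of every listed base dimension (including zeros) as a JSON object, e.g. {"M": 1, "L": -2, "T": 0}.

{"M": 9, "L": -4}

Write exponents as rows M,L / cols ℓ,ρ,D,m,X1,X2,X3,X4:
  M: [ 0  1  0  1 -1 -2 -2 -3]
  L: [ 1 -3  1  0 -2  3  0  1]
  [M]: (-2)·0+(-2)·1+(-1)·0+(2)·1+(-2)·-2+(-1)·-2+(-1)·-3 = 9
  [L]: (-2)·1+(-2)·-3+(-1)·1+(2)·0+(-2)·3+(-1)·0+(-1)·1 = -4
⇒ M^9 L^-4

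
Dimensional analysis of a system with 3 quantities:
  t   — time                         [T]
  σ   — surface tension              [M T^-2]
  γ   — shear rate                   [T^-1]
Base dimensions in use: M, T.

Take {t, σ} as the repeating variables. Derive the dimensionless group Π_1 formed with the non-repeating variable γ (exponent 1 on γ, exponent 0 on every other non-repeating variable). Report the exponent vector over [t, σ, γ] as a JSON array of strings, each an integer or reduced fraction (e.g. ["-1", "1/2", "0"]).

["1", "0", "1"]

Dimensional matrix (M×T by t×σ×γ):
  M: [ 0  1  0]
  T: [ 1 -2 -1]
Row reduction gives pivot columns t,σ; rank = 2
Pivot set = {t,σ}, free = {γ}
RREF:
  r0: [   1    0   -1]
  r1: [   0    1    0]
Fix exponent of γ at 1; solve each RREF row for its pivot's exponent:
  r0: exp(t) + (-1)·1 = 0 ⇒ exp(t) = 1
  r1: exp(σ) + (0)·1 = 0 ⇒ exp(σ) = 0
Π_1 = t · γ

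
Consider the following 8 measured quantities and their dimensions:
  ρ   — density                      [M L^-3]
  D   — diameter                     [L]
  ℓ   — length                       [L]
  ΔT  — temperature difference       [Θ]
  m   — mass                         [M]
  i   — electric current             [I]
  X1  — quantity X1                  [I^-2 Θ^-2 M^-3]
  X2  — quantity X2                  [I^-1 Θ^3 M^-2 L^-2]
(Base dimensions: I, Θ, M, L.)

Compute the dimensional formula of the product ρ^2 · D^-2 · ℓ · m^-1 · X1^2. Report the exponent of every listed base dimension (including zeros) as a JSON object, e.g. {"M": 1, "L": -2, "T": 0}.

Dimensional matrix (I×Θ×M×L by ρ×D×ℓ×ΔT×m×i×X1×X2):
  I: [ 0  0  0  0  0  1 -2 -1]
  Θ: [ 0  0  0  1  0  0 -2  3]
  M: [ 1  0  0  0  1  0 -3 -2]
  L: [-3  1  1  0  0  0  0 -2]
  [I]: (2)·0+(-2)·0+(1)·0+(-1)·0+(2)·-2 = -4
  [Θ]: (2)·0+(-2)·0+(1)·0+(-1)·0+(2)·-2 = -4
  [M]: (2)·1+(-2)·0+(1)·0+(-1)·1+(2)·-3 = -5
  [L]: (2)·-3+(-2)·1+(1)·1+(-1)·0+(2)·0 = -7
⇒ I^-4 Θ^-4 M^-5 L^-7

{"I": -4, "Θ": -4, "M": -5, "L": -7}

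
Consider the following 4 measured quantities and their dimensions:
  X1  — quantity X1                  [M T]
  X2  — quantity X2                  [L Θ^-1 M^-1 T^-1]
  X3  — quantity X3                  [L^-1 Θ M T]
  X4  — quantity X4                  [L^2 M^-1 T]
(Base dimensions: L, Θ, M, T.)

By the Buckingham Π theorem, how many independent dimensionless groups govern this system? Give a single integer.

1

Write exponents as rows L,Θ,M,T / cols X1,X2,X3,X4:
  L: [ 0  1 -1  2]
  Θ: [ 0 -1  1  0]
  M: [ 1 -1  1 -1]
  T: [ 1 -1  1  1]
Echelon form has 3 nonzero rows (pivots: X1,X2,X4)
4 vars − rank 3 = 1 Π group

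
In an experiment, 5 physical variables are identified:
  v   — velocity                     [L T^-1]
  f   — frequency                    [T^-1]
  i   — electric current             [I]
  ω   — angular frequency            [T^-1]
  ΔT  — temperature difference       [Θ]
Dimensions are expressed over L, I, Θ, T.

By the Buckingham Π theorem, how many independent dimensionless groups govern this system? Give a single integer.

1

Write exponents as rows L,I,Θ,T / cols v,f,i,ω,ΔT:
  L: [ 1  0  0  0  0]
  I: [ 0  0  1  0  0]
  Θ: [ 0  0  0  0  1]
  T: [-1 -1  0 -1  0]
Row reduction gives pivot columns v,f,i,ΔT; rank = 4
n=5, r=4 ⇒ 1 dimensionless group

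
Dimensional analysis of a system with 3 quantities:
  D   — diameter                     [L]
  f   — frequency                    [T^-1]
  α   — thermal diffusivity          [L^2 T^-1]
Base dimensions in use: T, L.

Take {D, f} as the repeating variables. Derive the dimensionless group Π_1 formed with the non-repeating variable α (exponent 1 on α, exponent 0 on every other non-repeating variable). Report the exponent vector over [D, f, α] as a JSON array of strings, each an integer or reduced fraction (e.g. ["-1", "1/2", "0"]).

["-2", "-1", "1"]

Dimensional matrix (T×L by D×f×α):
  T: [ 0 -1 -1]
  L: [ 1  0  2]
Echelon form has 2 nonzero rows (pivots: D,f)
Pivot set = {D,f}, free = {α}
RREF:
  r0: [   1    0    2]
  r1: [   0    1    1]
Fix exponent of α at 1; solve each RREF row for its pivot's exponent:
  r0: exp(D) + (2)·1 = 0 ⇒ exp(D) = -2
  r1: exp(f) + (1)·1 = 0 ⇒ exp(f) = -1
Π_1 = D^-2 · f^-1 · α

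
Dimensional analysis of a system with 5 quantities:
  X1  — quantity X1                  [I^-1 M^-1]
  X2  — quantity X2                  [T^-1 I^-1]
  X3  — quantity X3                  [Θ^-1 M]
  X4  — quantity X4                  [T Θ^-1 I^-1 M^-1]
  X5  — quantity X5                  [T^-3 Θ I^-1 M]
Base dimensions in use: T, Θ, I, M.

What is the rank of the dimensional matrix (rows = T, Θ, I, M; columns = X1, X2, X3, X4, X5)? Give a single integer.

Exponent matrix [T,Θ,I,M] × [X1,X2,X3,X4,X5]:
  T: [ 0 -1  0  1 -3]
  Θ: [ 0  0 -1 -1  1]
  I: [-1 -1  0 -1 -1]
  M: [-1  0  1 -1  1]
Echelon form has 3 nonzero rows (pivots: X1,X2,X3)

3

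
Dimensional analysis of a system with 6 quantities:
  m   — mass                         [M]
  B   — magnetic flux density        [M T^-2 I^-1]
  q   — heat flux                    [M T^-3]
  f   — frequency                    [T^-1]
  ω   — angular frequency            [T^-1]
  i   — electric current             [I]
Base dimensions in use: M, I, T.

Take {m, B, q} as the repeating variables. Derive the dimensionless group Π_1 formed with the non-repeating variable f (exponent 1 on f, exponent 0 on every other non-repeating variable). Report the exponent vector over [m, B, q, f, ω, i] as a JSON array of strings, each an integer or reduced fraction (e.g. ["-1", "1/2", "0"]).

Write exponents as rows M,I,T / cols m,B,q,f,ω,i:
  M: [ 1  1  1  0  0  0]
  I: [ 0 -1  0  0  0  1]
  T: [ 0 -2 -3 -1 -1  0]
Row reduction gives pivot columns m,B,q; rank = 3
Repeat: m,B,q; free: f,ω,i
RREF:
  r0: [   1    0    0 -1/3 -1/3  1/3]
  r1: [   0    1    0    0    0   -1]
  r2: [   0    0    1  1/3  1/3  2/3]
Fix exponent of f at 1, ω at 0, i at 0; solve each RREF row for its pivot's exponent:
  r0: exp(m) + (-1/3)·1 = 0 ⇒ exp(m) = 1/3
  r1: exp(B) + (0)·1 = 0 ⇒ exp(B) = 0
  r2: exp(q) + (1/3)·1 = 0 ⇒ exp(q) = -1/3
Π_1 = m^(1/3) · q^(-1/3) · f

["1/3", "0", "-1/3", "1", "0", "0"]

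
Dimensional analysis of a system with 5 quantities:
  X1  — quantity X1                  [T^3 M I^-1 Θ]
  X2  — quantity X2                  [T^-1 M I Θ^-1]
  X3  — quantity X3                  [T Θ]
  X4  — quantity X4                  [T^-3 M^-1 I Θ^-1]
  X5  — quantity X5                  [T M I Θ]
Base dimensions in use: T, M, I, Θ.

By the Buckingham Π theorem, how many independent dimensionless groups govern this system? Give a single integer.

Write exponents as rows T,M,I,Θ / cols X1,X2,X3,X4,X5:
  T: [ 3 -1  1 -3  1]
  M: [ 1  1  0 -1  1]
  I: [-1  1  0  1  1]
  Θ: [ 1 -1  1 -1  1]
Row reduction gives pivot columns X1,X2,X3; rank = 3
n=5, r=3 ⇒ 2 dimensionless groups

2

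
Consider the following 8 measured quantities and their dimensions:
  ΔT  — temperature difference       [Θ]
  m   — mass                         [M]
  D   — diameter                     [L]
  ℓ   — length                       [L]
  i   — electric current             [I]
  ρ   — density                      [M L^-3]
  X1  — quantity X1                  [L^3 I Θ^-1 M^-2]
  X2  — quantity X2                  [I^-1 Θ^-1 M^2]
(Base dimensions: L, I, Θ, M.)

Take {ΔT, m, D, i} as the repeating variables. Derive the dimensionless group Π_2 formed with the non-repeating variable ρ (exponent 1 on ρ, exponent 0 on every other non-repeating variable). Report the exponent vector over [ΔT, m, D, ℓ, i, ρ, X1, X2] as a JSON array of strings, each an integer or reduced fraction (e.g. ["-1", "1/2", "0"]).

Write exponents as rows L,I,Θ,M / cols ΔT,m,D,ℓ,i,ρ,X1,X2:
  L: [ 0  0  1  1  0 -3  3  0]
  I: [ 0  0  0  0  1  0  1 -1]
  Θ: [ 1  0  0  0  0  0 -1 -1]
  M: [ 0  1  0  0  0  1 -2  2]
Echelon form has 4 nonzero rows (pivots: ΔT,m,D,i)
Pivot set = {ΔT,m,D,i}, free = {ℓ,ρ,X1,X2}
RREF:
  r0: [   1    0    0    0    0    0   -1   -1]
  r1: [   0    1    0    0    0    1   -2    2]
  r2: [   0    0    1    1    0   -3    3    0]
  r3: [   0    0    0    0    1    0    1   -1]
Fix exponent of ρ at 1, ℓ at 0, X1 at 0, X2 at 0; solve each RREF row for its pivot's exponent:
  r0: exp(ΔT) + (0)·1 = 0 ⇒ exp(ΔT) = 0
  r1: exp(m) + (1)·1 = 0 ⇒ exp(m) = -1
  r2: exp(D) + (-3)·1 = 0 ⇒ exp(D) = 3
  r3: exp(i) + (0)·1 = 0 ⇒ exp(i) = 0
Π_2 = m^-1 · D^3 · ρ

["0", "-1", "3", "0", "0", "1", "0", "0"]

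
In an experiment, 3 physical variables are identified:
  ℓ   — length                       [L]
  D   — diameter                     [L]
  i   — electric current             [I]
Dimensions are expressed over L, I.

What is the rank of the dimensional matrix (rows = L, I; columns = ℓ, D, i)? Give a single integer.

2

Write exponents as rows L,I / cols ℓ,D,i:
  L: [ 1  1  0]
  I: [ 0  0  1]
Row reduction gives pivot columns ℓ,i; rank = 2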